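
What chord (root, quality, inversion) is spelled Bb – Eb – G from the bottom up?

The pitch classes Bb, Eb, G arrange in thirds as Eb–G–Bb: an Eb major triad.
Bb is the fifth of Eb major; fifth in the bass means second inversion (figured bass 6/4).

Eb major, second inversion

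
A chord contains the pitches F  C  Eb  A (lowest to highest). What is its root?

F

Reordering F, C, Eb, A into stacked thirds gives F–A–C–Eb; the bottom of that stack, F, is the root.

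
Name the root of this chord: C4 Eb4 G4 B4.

The distinct letter names are C, Eb, G, B. Arranged as a stack of thirds they read C–Eb–G–B, so C is the root (a C minor-major seventh chord).

C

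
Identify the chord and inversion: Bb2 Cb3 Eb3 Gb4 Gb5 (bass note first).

Cb major seventh, third inversion

The distinct note names are Bb, Cb, Eb, Gb. Stacked in thirds they read Cb–Eb–Gb–Bb, which is a major seventh chord on Cb.
The lowest note is Bb, the seventh of the chord, so this is third inversion (figured bass 4/2).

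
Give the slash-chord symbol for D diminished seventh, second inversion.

Ddim7/Ab

Second inversion of D diminished seventh has the fifth (Ab) in the bass. As a slash chord: Ddim7/Ab.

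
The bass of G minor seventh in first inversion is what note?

Bb

G minor seventh is G–Bb–D–F. First inversion places the third in the bass: Bb.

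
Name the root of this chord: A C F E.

A, C, F, E are the tones of an F major seventh chord (F–A–C–E), making F the root.

F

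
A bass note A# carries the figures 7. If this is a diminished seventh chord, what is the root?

The figures 7 mean the root of the chord is in the bass. If A# is the root of a diminished seventh chord, the root is A# (chord tones A#–C#–E–G).

A#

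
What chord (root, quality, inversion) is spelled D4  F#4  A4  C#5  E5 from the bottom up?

The pitch classes D, F#, A, C#, E arrange in thirds as D–F#–A–C#–E: a D major ninth chord.
The lowest note is D, the root of the chord, so this is root position.

D major ninth, root position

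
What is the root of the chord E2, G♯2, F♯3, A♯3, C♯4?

Reordering E, G#, F#, A#, C# into stacked thirds gives F#–A#–C#–E–G#; the bottom of that stack, F#, is the root.

F#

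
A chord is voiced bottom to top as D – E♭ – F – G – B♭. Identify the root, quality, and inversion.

Eb major ninth, third inversion

The pitch classes D, Eb, F, G, Bb arrange in thirds as Eb–G–Bb–D–F: an Eb major ninth chord.
The lowest note is D, the seventh of the chord, so this is third inversion.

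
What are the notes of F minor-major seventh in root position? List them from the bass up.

F, Ab, C, E

F minor-major seventh is F–Ab–C–E. Root position puts the root (F) in the bass, with the remaining tones above: F, Ab, C, E.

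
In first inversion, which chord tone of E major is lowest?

The third of E major (E–G#–B) is G#; that is the bass in first inversion.

G#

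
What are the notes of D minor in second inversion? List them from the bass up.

A, D, F

Spelling D minor: D–F–A. In second inversion the fifth is bass, giving A, D, F from the bottom.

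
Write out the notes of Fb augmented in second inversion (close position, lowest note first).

The chord tones are Fb–Ab–C. With the fifth (C) lowest for second inversion: C, Fb, Ab.

C, Fb, Ab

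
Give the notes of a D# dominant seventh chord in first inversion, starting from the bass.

F##, A#, C#, D#

The chord tones are D#–F##–A#–C#. With the third (F##) lowest for first inversion: F##, A#, C#, D#.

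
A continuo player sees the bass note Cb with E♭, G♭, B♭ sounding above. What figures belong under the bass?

The notes Cb, Eb, Gb, Bb stack in thirds as Cb–Eb–Gb–Bb — a Cb major seventh chord. The bass Cb is the root, so this is root position: figured 7.

7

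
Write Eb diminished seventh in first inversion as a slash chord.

First inversion of Eb diminished seventh has the third (Gb) in the bass. As a slash chord: Ebdim7/Gb.

Ebdim7/Gb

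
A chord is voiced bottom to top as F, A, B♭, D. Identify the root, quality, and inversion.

Reducing to letter names: F, A, Bb, D. These stack in thirds as Bb–D–F–A — a Bb major seventh chord.
With the fifth (F) in the bass, the chord is in second inversion (figured bass 4/3).

Bb major seventh, second inversion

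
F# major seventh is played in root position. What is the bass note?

The root of F# major seventh (F#–A#–C#–E#) is F#; that is the bass in root position.

F#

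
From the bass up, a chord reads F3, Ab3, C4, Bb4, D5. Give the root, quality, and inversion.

Reducing to letter names: F, Ab, C, Bb, D. These stack in thirds as Bb–D–F–Ab–C — a Bb dominant ninth chord.
F is the fifth of Bb dominant ninth; fifth in the bass means second inversion.

Bb dominant ninth, second inversion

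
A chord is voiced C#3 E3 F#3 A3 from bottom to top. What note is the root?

F#

The distinct letter names are C#, E, F#, A. Arranged as a stack of thirds they read F#–A–C#–E, so F# is the root (an F# minor seventh chord).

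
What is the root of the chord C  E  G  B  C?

C

C, E, G, B are the tones of a C major seventh chord (C–E–G–B), making C the root.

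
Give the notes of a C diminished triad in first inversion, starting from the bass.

The chord tones are C–Eb–Gb. With the third (Eb) lowest for first inversion: Eb, Gb, C.

Eb, Gb, C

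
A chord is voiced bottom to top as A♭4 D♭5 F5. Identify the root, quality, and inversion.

Reducing to letter names: Ab, Db, F. These stack in thirds as Db–F–Ab — a Db major triad.
Ab is the fifth of Db major; fifth in the bass means second inversion (figured bass 6/4).

Db major, second inversion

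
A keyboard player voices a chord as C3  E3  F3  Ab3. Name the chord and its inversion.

The distinct note names are C, E, F, Ab. Stacked in thirds they read F–Ab–C–E, which is a minor-major seventh chord on F.
C is the fifth of F minor-major seventh; fifth in the bass means second inversion (figured bass 4/3).

F minor-major seventh, second inversion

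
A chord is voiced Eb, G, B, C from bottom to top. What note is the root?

Eb, G, B, C are the tones of a C minor-major seventh chord (C–Eb–G–B), making C the root.

C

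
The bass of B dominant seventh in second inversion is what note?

F#

The fifth of B dominant seventh (B–D#–F#–A) is F#; that is the bass in second inversion.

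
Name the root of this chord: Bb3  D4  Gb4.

Gb

Reordering Bb, D, Gb into stacked thirds gives Gb–Bb–D; the bottom of that stack, Gb, is the root.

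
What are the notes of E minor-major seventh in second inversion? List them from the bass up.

B, D#, E, G

The chord tones are E–G–B–D#. With the fifth (B) lowest for second inversion: B, D#, E, G.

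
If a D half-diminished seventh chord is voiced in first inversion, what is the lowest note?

In first inversion the third is lowest. For D half-diminished seventh (D–F–Ab–C) that is F.

F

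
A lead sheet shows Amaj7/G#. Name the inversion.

Amaj7/G# means A major seventh with G# in the bass. G# is the seventh of A major seventh (A–C#–E–G#), so this is third inversion.

third inversion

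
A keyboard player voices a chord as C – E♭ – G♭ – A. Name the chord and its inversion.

A diminished seventh, first inversion

The distinct note names are C, Eb, Gb, A. Stacked in thirds they read A–C–Eb–Gb, which is a diminished seventh chord on A.
With the third (C) in the bass, the chord is in first inversion (figured bass 6/5).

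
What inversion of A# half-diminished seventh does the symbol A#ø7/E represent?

A#ø7/E means A# half-diminished seventh with E in the bass. E is the fifth of A# half-diminished seventh (A#–C#–E–G#), so this is second inversion.

second inversion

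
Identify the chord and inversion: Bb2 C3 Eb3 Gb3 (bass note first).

The distinct note names are Bb, C, Eb, Gb. Stacked in thirds they read C–Eb–Gb–Bb, which is a half-diminished seventh chord on C.
With the seventh (Bb) in the bass, the chord is in third inversion (figured bass 4/2).

C half-diminished seventh, third inversion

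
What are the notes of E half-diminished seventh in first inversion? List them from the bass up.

G, Bb, D, E

E half-diminished seventh is E–G–Bb–D. First inversion puts the third (G) in the bass, with the remaining tones above: G, Bb, D, E.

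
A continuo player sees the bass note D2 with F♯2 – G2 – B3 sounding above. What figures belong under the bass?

The notes D, F#, G, B stack in thirds as G–B–D–F# — a G major seventh chord. The bass D is the fifth, so this is second inversion: figured 4/3.

4/3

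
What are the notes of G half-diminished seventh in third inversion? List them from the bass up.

F, G, Bb, Db

Spelling G half-diminished seventh: G–Bb–Db–F. In third inversion the seventh is bass, giving F, G, Bb, Db from the bottom.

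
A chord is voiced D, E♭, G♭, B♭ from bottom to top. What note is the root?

Eb

Reordering D, Eb, Gb, Bb into stacked thirds gives Eb–Gb–Bb–D; the bottom of that stack, Eb, is the root.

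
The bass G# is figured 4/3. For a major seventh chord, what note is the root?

The figures 4/3 mean the fifth of the chord is in the bass. If G# is the fifth of a major seventh chord, the root is C# (chord tones C#–E#–G#–B#).

C#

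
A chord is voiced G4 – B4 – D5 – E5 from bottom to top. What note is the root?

E

Reordering G, B, D, E into stacked thirds gives E–G–B–D; the bottom of that stack, E, is the root.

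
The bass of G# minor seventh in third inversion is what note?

F#

G# minor seventh is G#–B–D#–F#. Third inversion places the seventh in the bass: F#.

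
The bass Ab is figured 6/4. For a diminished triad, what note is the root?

D

The figures 6/4 mean the fifth of the chord is in the bass. If Ab is the fifth of a diminished triad, the root is D (chord tones D–F–Ab).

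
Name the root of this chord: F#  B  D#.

B

F#, B, D# are the tones of a B major triad (B–D#–F#), making B the root.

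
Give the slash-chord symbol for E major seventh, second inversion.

Second inversion of E major seventh has the fifth (B) in the bass. As a slash chord: Emaj7/B.

Emaj7/B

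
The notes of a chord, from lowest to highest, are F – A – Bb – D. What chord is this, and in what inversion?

Bb major seventh, second inversion

The pitch classes F, A, Bb, D arrange in thirds as Bb–D–F–A: a Bb major seventh chord.
The lowest note is F, the fifth of the chord, so this is second inversion (figured bass 4/3).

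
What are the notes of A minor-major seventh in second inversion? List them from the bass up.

The chord tones are A–C–E–G#. With the fifth (E) lowest for second inversion: E, G#, A, C.

E, G#, A, C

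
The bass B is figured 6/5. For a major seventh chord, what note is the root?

G

The figures 6/5 mean the third of the chord is in the bass. If B is the third of a major seventh chord, the root is G (chord tones G–B–D–F#).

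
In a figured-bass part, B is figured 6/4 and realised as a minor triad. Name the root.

E

The figures 6/4 mean the fifth of the chord is in the bass. If B is the fifth of a minor triad, the root is E (chord tones E–G–B).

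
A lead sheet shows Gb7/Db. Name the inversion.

Gb7/Db means Gb dominant seventh with Db in the bass. Db is the fifth of Gb dominant seventh (Gb–Bb–Db–Fb), so this is second inversion.

second inversion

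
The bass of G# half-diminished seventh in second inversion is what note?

The fifth of G# half-diminished seventh (G#–B–D–F#) is D; that is the bass in second inversion.

D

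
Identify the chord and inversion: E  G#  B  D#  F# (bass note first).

Reducing to letter names: E, G#, B, D#, F#. These stack in thirds as E–G#–B–D#–F# — an E major ninth chord.
With the root (E) in the bass, the chord is in root position.

E major ninth, root position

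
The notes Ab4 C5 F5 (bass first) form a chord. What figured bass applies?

The notes Ab, C, F stack in thirds as F–Ab–C — an F minor triad. The bass Ab is the third, so this is first inversion: figured 6.

6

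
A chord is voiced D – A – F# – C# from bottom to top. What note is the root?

D

Reordering D, A, F#, C# into stacked thirds gives D–F#–A–C#; the bottom of that stack, D, is the root.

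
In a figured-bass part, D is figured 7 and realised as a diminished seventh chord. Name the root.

The figures 7 mean the root of the chord is in the bass. If D is the root of a diminished seventh chord, the root is D (chord tones D–F–Ab–Cb).

D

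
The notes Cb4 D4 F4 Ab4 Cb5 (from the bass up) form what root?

D

Cb, D, F, Ab are the tones of a D diminished seventh chord (D–F–Ab–Cb), making D the root.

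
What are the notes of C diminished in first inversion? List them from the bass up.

The chord tones are C–Eb–Gb. With the third (Eb) lowest for first inversion: Eb, Gb, C.

Eb, Gb, C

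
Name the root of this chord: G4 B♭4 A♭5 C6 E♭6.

Ab

Reordering G, Bb, Ab, C, Eb into stacked thirds gives Ab–C–Eb–G–Bb; the bottom of that stack, Ab, is the root.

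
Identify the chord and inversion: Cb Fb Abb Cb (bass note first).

The pitch classes Cb, Fb, Abb arrange in thirds as Fb–Abb–Cb: an Fb minor triad.
Cb is the fifth of Fb minor; fifth in the bass means second inversion (figured bass 6/4).

Fb minor, second inversion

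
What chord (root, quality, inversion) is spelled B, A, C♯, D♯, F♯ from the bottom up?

The distinct note names are B, A, C#, D#, F#. Stacked in thirds they read B–D#–F#–A–C#, which is a dominant ninth chord on B.
B is the root of B dominant ninth; root in the bass means root position.

B dominant ninth, root position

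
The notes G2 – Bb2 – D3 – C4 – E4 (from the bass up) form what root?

Reordering G, Bb, D, C, E into stacked thirds gives C–E–G–Bb–D; the bottom of that stack, C, is the root.

C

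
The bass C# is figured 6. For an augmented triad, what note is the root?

A

The figures 6 mean the third of the chord is in the bass. If C# is the third of an augmented triad, the root is A (chord tones A–C#–E#).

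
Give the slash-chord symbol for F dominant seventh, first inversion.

First inversion of F dominant seventh has the third (A) in the bass. As a slash chord: F7/A.

F7/A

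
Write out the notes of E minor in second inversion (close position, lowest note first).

B, E, G

The chord tones are E–G–B. With the fifth (B) lowest for second inversion: B, E, G.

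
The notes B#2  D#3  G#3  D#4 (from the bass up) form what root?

The distinct letter names are B#, D#, G#. Arranged as a stack of thirds they read G#–B#–D#, so G# is the root (a G# major triad).

G#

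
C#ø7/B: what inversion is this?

C#ø7/B means C# half-diminished seventh with B in the bass. B is the seventh of C# half-diminished seventh (C#–E–G–B), so this is third inversion.

third inversion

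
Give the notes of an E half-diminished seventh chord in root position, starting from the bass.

E, G, Bb, D

E half-diminished seventh is E–G–Bb–D. Root position puts the root (E) in the bass, with the remaining tones above: E, G, Bb, D.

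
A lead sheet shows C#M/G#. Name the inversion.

second inversion

C#M/G# means C# major with G# in the bass. G# is the fifth of C# major (C#–E#–G#), so this is second inversion.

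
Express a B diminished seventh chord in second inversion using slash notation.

Bdim7/F

Second inversion of B diminished seventh has the fifth (F) in the bass. As a slash chord: Bdim7/F.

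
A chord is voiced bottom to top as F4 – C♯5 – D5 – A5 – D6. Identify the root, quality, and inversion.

D minor-major seventh, first inversion

The pitch classes F, C#, D, A arrange in thirds as D–F–A–C#: a D minor-major seventh chord.
The lowest note is F, the third of the chord, so this is first inversion (figured bass 6/5).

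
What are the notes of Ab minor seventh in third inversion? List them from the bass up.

Spelling Ab minor seventh: Ab–Cb–Eb–Gb. In third inversion the seventh is bass, giving Gb, Ab, Cb, Eb from the bottom.

Gb, Ab, Cb, Eb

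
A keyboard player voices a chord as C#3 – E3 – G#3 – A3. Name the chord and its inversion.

A major seventh, first inversion

Reducing to letter names: C#, E, G#, A. These stack in thirds as A–C#–E–G# — an A major seventh chord.
With the third (C#) in the bass, the chord is in first inversion (figured bass 6/5).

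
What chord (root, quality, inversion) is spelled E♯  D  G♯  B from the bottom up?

The distinct note names are E#, D, G#, B. Stacked in thirds they read E#–G#–B–D, which is a diminished seventh chord on E#.
With the root (E#) in the bass, the chord is in root position (figured bass 7).

E# diminished seventh, root position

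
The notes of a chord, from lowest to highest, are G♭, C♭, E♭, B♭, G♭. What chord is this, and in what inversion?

The distinct note names are Gb, Cb, Eb, Bb. Stacked in thirds they read Cb–Eb–Gb–Bb, which is a major seventh chord on Cb.
With the fifth (Gb) in the bass, the chord is in second inversion (figured bass 4/3).

Cb major seventh, second inversion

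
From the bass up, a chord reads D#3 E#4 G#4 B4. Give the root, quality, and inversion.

The pitch classes D#, E#, G#, B arrange in thirds as E#–G#–B–D#: an E# half-diminished seventh chord.
D# is the seventh of E# half-diminished seventh; seventh in the bass means third inversion (figured bass 4/2).

E# half-diminished seventh, third inversion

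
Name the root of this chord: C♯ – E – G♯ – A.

A

The distinct letter names are C#, E, G#, A. Arranged as a stack of thirds they read A–C#–E–G#, so A is the root (an A major seventh chord).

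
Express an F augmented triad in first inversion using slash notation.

Faug/A

First inversion of F augmented has the third (A) in the bass. As a slash chord: Faug/A.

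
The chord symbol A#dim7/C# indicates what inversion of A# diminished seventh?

A#dim7/C# means A# diminished seventh with C# in the bass. C# is the third of A# diminished seventh (A#–C#–E–G), so this is first inversion.

first inversion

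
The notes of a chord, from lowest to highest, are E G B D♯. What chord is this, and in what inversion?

E minor-major seventh, root position

Reducing to letter names: E, G, B, D#. These stack in thirds as E–G–B–D# — an E minor-major seventh chord.
With the root (E) in the bass, the chord is in root position (figured bass 7).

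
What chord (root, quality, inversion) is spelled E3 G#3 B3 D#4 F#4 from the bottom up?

E major ninth, root position

Reducing to letter names: E, G#, B, D#, F#. These stack in thirds as E–G#–B–D#–F# — an E major ninth chord.
With the root (E) in the bass, the chord is in root position.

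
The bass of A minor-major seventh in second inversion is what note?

E

In second inversion the fifth is lowest. For A minor-major seventh (A–C–E–G#) that is E.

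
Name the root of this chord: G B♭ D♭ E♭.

Reordering G, Bb, Db, Eb into stacked thirds gives Eb–G–Bb–Db; the bottom of that stack, Eb, is the root.

Eb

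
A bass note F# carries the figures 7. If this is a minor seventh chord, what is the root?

The figures 7 mean the root of the chord is in the bass. If F# is the root of a minor seventh chord, the root is F# (chord tones F#–A–C#–E).

F#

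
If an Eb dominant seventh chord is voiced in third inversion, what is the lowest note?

Db

The seventh of Eb dominant seventh (Eb–G–Bb–Db) is Db; that is the bass in third inversion.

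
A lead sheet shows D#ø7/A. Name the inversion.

D#ø7/A means D# half-diminished seventh with A in the bass. A is the fifth of D# half-diminished seventh (D#–F#–A–C#), so this is second inversion.

second inversion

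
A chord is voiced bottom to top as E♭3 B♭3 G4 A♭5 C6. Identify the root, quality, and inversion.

Ab major ninth, second inversion

The distinct note names are Eb, Bb, G, Ab, C. Stacked in thirds they read Ab–C–Eb–G–Bb, which is a major ninth chord on Ab.
The lowest note is Eb, the fifth of the chord, so this is second inversion.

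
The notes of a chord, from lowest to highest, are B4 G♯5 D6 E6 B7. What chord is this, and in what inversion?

E dominant seventh, second inversion

The pitch classes B, G#, D, E arrange in thirds as E–G#–B–D: an E dominant seventh chord.
The lowest note is B, the fifth of the chord, so this is second inversion (figured bass 4/3).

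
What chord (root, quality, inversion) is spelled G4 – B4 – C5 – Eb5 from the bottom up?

C minor-major seventh, second inversion

Reducing to letter names: G, B, C, Eb. These stack in thirds as C–Eb–G–B — a C minor-major seventh chord.
With the fifth (G) in the bass, the chord is in second inversion (figured bass 4/3).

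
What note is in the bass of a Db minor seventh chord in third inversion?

The seventh of Db minor seventh (Db–Fb–Ab–Cb) is Cb; that is the bass in third inversion.

Cb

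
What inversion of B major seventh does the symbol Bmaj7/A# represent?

Bmaj7/A# means B major seventh with A# in the bass. A# is the seventh of B major seventh (B–D#–F#–A#), so this is third inversion.

third inversion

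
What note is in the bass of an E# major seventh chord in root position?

The root of E# major seventh (E#–G##–B#–D##) is E#; that is the bass in root position.

E#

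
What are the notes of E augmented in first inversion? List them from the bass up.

Spelling E augmented: E–G#–B#. In first inversion the third is bass, giving G#, B#, E from the bottom.

G#, B#, E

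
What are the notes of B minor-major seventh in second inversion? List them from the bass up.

F#, A#, B, D

Spelling B minor-major seventh: B–D–F#–A#. In second inversion the fifth is bass, giving F#, A#, B, D from the bottom.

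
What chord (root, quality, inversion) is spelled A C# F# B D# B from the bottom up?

The pitch classes A, C#, F#, B, D# arrange in thirds as B–D#–F#–A–C#: a B dominant ninth chord.
With the seventh (A) in the bass, the chord is in third inversion.

B dominant ninth, third inversion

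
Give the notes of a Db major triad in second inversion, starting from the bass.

Ab, Db, F

The chord tones are Db–F–Ab. With the fifth (Ab) lowest for second inversion: Ab, Db, F.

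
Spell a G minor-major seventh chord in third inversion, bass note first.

G minor-major seventh is G–Bb–D–F#. Third inversion puts the seventh (F#) in the bass, with the remaining tones above: F#, G, Bb, D.

F#, G, Bb, D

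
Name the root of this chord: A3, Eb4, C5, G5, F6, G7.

F

Reordering A, Eb, C, G, F into stacked thirds gives F–A–C–Eb–G; the bottom of that stack, F, is the root.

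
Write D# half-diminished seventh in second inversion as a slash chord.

D#ø7/A

Second inversion of D# half-diminished seventh has the fifth (A) in the bass. As a slash chord: D#ø7/A.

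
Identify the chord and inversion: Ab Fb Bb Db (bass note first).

The distinct note names are Ab, Fb, Bb, Db. Stacked in thirds they read Bb–Db–Fb–Ab, which is a half-diminished seventh chord on Bb.
The lowest note is Ab, the seventh of the chord, so this is third inversion (figured bass 4/2).

Bb half-diminished seventh, third inversion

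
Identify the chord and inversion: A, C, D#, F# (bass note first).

D# diminished seventh, second inversion

The distinct note names are A, C, D#, F#. Stacked in thirds they read D#–F#–A–C, which is a diminished seventh chord on D#.
A is the fifth of D# diminished seventh; fifth in the bass means second inversion (figured bass 4/3).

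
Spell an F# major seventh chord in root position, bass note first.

Spelling F# major seventh: F#–A#–C#–E#. In root position the root is bass, giving F#, A#, C#, E# from the bottom.

F#, A#, C#, E#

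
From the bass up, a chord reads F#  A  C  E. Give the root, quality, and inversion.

The distinct note names are F#, A, C, E. Stacked in thirds they read F#–A–C–E, which is a half-diminished seventh chord on F#.
The lowest note is F#, the root of the chord, so this is root position (figured bass 7).

F# half-diminished seventh, root position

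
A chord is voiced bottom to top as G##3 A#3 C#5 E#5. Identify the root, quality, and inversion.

A# minor-major seventh, third inversion

The distinct note names are G##, A#, C#, E#. Stacked in thirds they read A#–C#–E#–G##, which is a minor-major seventh chord on A#.
The lowest note is G##, the seventh of the chord, so this is third inversion (figured bass 4/2).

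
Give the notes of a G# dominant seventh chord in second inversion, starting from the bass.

Spelling G# dominant seventh: G#–B#–D#–F#. In second inversion the fifth is bass, giving D#, F#, G#, B# from the bottom.

D#, F#, G#, B#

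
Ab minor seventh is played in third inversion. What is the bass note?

In third inversion the seventh is lowest. For Ab minor seventh (Ab–Cb–Eb–Gb) that is Gb.

Gb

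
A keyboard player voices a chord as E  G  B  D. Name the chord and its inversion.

The pitch classes E, G, B, D arrange in thirds as E–G–B–D: an E minor seventh chord.
E is the root of E minor seventh; root in the bass means root position (figured bass 7).

E minor seventh, root position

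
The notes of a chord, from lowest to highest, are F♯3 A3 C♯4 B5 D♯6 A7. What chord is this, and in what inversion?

The pitch classes F#, A, C#, B, D# arrange in thirds as B–D#–F#–A–C#: a B dominant ninth chord.
With the fifth (F#) in the bass, the chord is in second inversion.

B dominant ninth, second inversion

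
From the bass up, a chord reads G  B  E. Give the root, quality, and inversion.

E minor, first inversion

Reducing to letter names: G, B, E. These stack in thirds as E–G–B — an E minor triad.
G is the third of E minor; third in the bass means first inversion (figured bass 6).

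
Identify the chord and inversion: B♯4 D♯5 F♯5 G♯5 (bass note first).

G# dominant seventh, first inversion

The pitch classes B#, D#, F#, G# arrange in thirds as G#–B#–D#–F#: a G# dominant seventh chord.
The lowest note is B#, the third of the chord, so this is first inversion (figured bass 6/5).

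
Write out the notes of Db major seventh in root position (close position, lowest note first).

Db, F, Ab, C

The chord tones are Db–F–Ab–C. With the root (Db) lowest for root position: Db, F, Ab, C.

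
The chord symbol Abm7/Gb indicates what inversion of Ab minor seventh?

third inversion

Abm7/Gb means Ab minor seventh with Gb in the bass. Gb is the seventh of Ab minor seventh (Ab–Cb–Eb–Gb), so this is third inversion.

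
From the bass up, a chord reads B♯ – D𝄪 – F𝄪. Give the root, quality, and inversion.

B# major, root position

The distinct note names are B#, D##, F##. Stacked in thirds they read B#–D##–F##, which is a major triad on B#.
B# is the root of B# major; root in the bass means root position (figured bass 5/3).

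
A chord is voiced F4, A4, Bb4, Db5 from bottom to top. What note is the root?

Bb

The distinct letter names are F, A, Bb, Db. Arranged as a stack of thirds they read Bb–Db–F–A, so Bb is the root (a Bb minor-major seventh chord).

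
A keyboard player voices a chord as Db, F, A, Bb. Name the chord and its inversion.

The distinct note names are Db, F, A, Bb. Stacked in thirds they read Bb–Db–F–A, which is a minor-major seventh chord on Bb.
The lowest note is Db, the third of the chord, so this is first inversion (figured bass 6/5).

Bb minor-major seventh, first inversion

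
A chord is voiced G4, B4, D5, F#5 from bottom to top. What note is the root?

Reordering G, B, D, F# into stacked thirds gives G–B–D–F#; the bottom of that stack, G, is the root.

G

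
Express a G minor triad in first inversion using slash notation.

First inversion of G minor has the third (Bb) in the bass. As a slash chord: Gm/Bb.

Gm/Bb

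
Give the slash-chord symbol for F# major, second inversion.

F#M/C#

Second inversion of F# major has the fifth (C#) in the bass. As a slash chord: F#M/C#.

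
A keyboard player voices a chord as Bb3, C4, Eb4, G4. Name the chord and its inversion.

Reducing to letter names: Bb, C, Eb, G. These stack in thirds as C–Eb–G–Bb — a C minor seventh chord.
With the seventh (Bb) in the bass, the chord is in third inversion (figured bass 4/2).

C minor seventh, third inversion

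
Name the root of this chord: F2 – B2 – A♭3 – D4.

Reordering F, B, Ab, D into stacked thirds gives B–D–F–Ab; the bottom of that stack, B, is the root.

B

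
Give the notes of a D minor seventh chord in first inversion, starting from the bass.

F, A, C, D

The chord tones are D–F–A–C. With the third (F) lowest for first inversion: F, A, C, D.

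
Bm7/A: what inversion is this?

third inversion

Bm7/A means B minor seventh with A in the bass. A is the seventh of B minor seventh (B–D–F#–A), so this is third inversion.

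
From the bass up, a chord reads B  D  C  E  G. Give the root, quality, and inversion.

The distinct note names are B, D, C, E, G. Stacked in thirds they read C–E–G–B–D, which is a major ninth chord on C.
With the seventh (B) in the bass, the chord is in third inversion.

C major ninth, third inversion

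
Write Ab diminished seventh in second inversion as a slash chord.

Second inversion of Ab diminished seventh has the fifth (Ebb) in the bass. As a slash chord: Abdim7/Ebb.

Abdim7/Ebb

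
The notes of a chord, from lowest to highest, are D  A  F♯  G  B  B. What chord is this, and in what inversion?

G major ninth, second inversion

The distinct note names are D, A, F#, G, B. Stacked in thirds they read G–B–D–F#–A, which is a major ninth chord on G.
D is the fifth of G major ninth; fifth in the bass means second inversion.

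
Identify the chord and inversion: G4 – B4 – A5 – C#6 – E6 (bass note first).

The pitch classes G, B, A, C#, E arrange in thirds as A–C#–E–G–B: an A dominant ninth chord.
G is the seventh of A dominant ninth; seventh in the bass means third inversion.

A dominant ninth, third inversion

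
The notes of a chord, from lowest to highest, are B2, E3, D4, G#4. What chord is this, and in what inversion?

E dominant seventh, second inversion

The pitch classes B, E, D, G# arrange in thirds as E–G#–B–D: an E dominant seventh chord.
With the fifth (B) in the bass, the chord is in second inversion (figured bass 4/3).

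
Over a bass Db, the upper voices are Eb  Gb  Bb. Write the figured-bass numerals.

The notes Db, Eb, Gb, Bb stack in thirds as Eb–Gb–Bb–Db — an Eb minor seventh chord. The bass Db is the seventh, so this is third inversion: figured 4/2.

4/2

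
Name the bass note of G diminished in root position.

The root of G diminished (G–Bb–Db) is G; that is the bass in root position.

G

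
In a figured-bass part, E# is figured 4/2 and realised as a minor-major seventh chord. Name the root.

F#

The figures 4/2 mean the seventh of the chord is in the bass. If E# is the seventh of a minor-major seventh chord, the root is F# (chord tones F#–A–C#–E#).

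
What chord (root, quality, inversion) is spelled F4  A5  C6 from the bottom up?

Reducing to letter names: F, A, C. These stack in thirds as F–A–C — an F major triad.
F is the root of F major; root in the bass means root position (figured bass 5/3).

F major, root position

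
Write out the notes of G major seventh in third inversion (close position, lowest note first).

The chord tones are G–B–D–F#. With the seventh (F#) lowest for third inversion: F#, G, B, D.

F#, G, B, D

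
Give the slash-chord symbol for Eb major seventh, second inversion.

Ebmaj7/Bb

Second inversion of Eb major seventh has the fifth (Bb) in the bass. As a slash chord: Ebmaj7/Bb.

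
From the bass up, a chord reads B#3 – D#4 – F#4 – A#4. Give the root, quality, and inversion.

The distinct note names are B#, D#, F#, A#. Stacked in thirds they read B#–D#–F#–A#, which is a half-diminished seventh chord on B#.
The lowest note is B#, the root of the chord, so this is root position (figured bass 7).

B# half-diminished seventh, root position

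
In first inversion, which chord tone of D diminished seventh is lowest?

F

The third of D diminished seventh (D–F–Ab–Cb) is F; that is the bass in first inversion.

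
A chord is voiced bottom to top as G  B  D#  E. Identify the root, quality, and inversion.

E minor-major seventh, first inversion

The distinct note names are G, B, D#, E. Stacked in thirds they read E–G–B–D#, which is a minor-major seventh chord on E.
With the third (G) in the bass, the chord is in first inversion (figured bass 6/5).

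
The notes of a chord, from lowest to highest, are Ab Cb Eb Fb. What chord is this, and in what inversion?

The distinct note names are Ab, Cb, Eb, Fb. Stacked in thirds they read Fb–Ab–Cb–Eb, which is a major seventh chord on Fb.
With the third (Ab) in the bass, the chord is in first inversion (figured bass 6/5).

Fb major seventh, first inversion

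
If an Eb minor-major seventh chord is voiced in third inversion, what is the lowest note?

The seventh of Eb minor-major seventh (Eb–Gb–Bb–D) is D; that is the bass in third inversion.

D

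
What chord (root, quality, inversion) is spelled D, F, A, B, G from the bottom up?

The distinct note names are D, F, A, B, G. Stacked in thirds they read G–B–D–F–A, which is a dominant ninth chord on G.
D is the fifth of G dominant ninth; fifth in the bass means second inversion.

G dominant ninth, second inversion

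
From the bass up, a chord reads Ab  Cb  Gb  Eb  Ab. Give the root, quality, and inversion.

Reducing to letter names: Ab, Cb, Gb, Eb. These stack in thirds as Ab–Cb–Eb–Gb — an Ab minor seventh chord.
Ab is the root of Ab minor seventh; root in the bass means root position (figured bass 7).

Ab minor seventh, root position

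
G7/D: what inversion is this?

G7/D means G dominant seventh with D in the bass. D is the fifth of G dominant seventh (G–B–D–F), so this is second inversion.

second inversion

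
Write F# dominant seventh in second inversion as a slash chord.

F#7/C#

Second inversion of F# dominant seventh has the fifth (C#) in the bass. As a slash chord: F#7/C#.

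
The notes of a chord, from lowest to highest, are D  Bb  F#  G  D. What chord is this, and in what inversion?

Reducing to letter names: D, Bb, F#, G. These stack in thirds as G–Bb–D–F# — a G minor-major seventh chord.
D is the fifth of G minor-major seventh; fifth in the bass means second inversion (figured bass 4/3).

G minor-major seventh, second inversion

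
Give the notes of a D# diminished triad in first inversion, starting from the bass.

D# diminished is D#–F#–A. First inversion puts the third (F#) in the bass, with the remaining tones above: F#, A, D#.

F#, A, D#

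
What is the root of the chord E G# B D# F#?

E, G#, B, D#, F# are the tones of an E major ninth chord (E–G#–B–D#–F#), making E the root.

E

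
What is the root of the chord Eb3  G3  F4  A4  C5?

F

Reordering Eb, G, F, A, C into stacked thirds gives F–A–C–Eb–G; the bottom of that stack, F, is the root.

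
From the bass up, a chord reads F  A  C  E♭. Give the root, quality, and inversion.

Reducing to letter names: F, A, C, Eb. These stack in thirds as F–A–C–Eb — an F dominant seventh chord.
With the root (F) in the bass, the chord is in root position (figured bass 7).

F dominant seventh, root position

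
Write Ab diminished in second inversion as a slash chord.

Second inversion of Ab diminished has the fifth (Ebb) in the bass. As a slash chord: Abdim/Ebb.

Abdim/Ebb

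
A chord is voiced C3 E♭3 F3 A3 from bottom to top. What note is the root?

F

Reordering C, Eb, F, A into stacked thirds gives F–A–C–Eb; the bottom of that stack, F, is the root.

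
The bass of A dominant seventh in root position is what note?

The root of A dominant seventh (A–C#–E–G) is A; that is the bass in root position.

A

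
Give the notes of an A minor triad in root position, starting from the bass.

A, C, E

A minor is A–C–E. Root position puts the root (A) in the bass, with the remaining tones above: A, C, E.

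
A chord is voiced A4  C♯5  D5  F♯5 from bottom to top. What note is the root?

A, C#, D, F# are the tones of a D major seventh chord (D–F#–A–C#), making D the root.

D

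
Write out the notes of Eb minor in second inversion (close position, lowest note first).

Bb, Eb, Gb

The chord tones are Eb–Gb–Bb. With the fifth (Bb) lowest for second inversion: Bb, Eb, Gb.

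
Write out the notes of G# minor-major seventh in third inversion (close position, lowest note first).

F##, G#, B, D#

G# minor-major seventh is G#–B–D#–F##. Third inversion puts the seventh (F##) in the bass, with the remaining tones above: F##, G#, B, D#.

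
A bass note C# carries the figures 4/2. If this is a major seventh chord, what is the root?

The figures 4/2 mean the seventh of the chord is in the bass. If C# is the seventh of a major seventh chord, the root is D (chord tones D–F#–A–C#).

D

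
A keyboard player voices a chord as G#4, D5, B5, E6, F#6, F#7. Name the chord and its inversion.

E dominant ninth, first inversion

Reducing to letter names: G#, D, B, E, F#. These stack in thirds as E–G#–B–D–F# — an E dominant ninth chord.
The lowest note is G#, the third of the chord, so this is first inversion.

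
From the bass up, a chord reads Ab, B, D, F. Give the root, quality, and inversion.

B diminished seventh, third inversion

Reducing to letter names: Ab, B, D, F. These stack in thirds as B–D–F–Ab — a B diminished seventh chord.
The lowest note is Ab, the seventh of the chord, so this is third inversion (figured bass 4/2).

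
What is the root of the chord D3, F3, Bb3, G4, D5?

G

The distinct letter names are D, F, Bb, G. Arranged as a stack of thirds they read G–Bb–D–F, so G is the root (a G minor seventh chord).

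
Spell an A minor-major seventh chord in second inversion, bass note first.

E, G#, A, C

Spelling A minor-major seventh: A–C–E–G#. In second inversion the fifth is bass, giving E, G#, A, C from the bottom.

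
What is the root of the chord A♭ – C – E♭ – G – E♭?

Ab

Reordering Ab, C, Eb, G into stacked thirds gives Ab–C–Eb–G; the bottom of that stack, Ab, is the root.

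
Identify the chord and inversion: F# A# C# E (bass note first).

The pitch classes F#, A#, C#, E arrange in thirds as F#–A#–C#–E: an F# dominant seventh chord.
F# is the root of F# dominant seventh; root in the bass means root position (figured bass 7).

F# dominant seventh, root position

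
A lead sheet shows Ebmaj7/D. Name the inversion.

third inversion

Ebmaj7/D means Eb major seventh with D in the bass. D is the seventh of Eb major seventh (Eb–G–Bb–D), so this is third inversion.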